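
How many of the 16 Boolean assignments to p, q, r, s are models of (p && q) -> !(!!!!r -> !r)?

Initial set: {T ((p && q) -> !(!!!!r -> !r))}.
T ((p && q) -> !(!!!!r -> !r)): β-rule — branch into F (p && q)  //  T !(!!!!r -> !r).
  branch 1 (add F (p && q)):
    F (p && q): β-rule — branch into F p  //  F q.
      branch 1.1 (add F p):
        ○ open, literals {p=false}.
      branch 1.2 (add F q):
        ○ open, literals {q=false}.
  branch 2 (add T !(!!!!r -> !r)):
    T !(!!!!r -> !r): α-rule — add T !!!!r, F !r.
    T !!!!r: drop double negation, giving T !!r.
    T !!r: drop double negation, giving T r.
    ○ open, literals {r=true}.
0 branches closed, 3 open.
Each open branch fixes some atoms; the unmentioned ones are free. Counting distinct full assignments: branch {p=false} (q, r, s) contributes 8 new; branch {q=false} (p, r, s) contributes 4 new; branch {r=true} (p, q, s) contributes 2 new. Total: 14.

14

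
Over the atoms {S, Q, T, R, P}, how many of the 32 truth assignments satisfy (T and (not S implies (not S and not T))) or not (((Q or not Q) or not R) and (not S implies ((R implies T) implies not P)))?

Initial set: {((T and (not S implies (not S and not T))) or not (((Q or not Q) or not R) and (not S implies ((R implies T) implies not P))))}.
((T and (not S implies (not S and not T))) or not (((Q or not Q) or not R) and (not S implies ((R implies T) implies not P)))): β-rule — branch into (T and (not S implies (not S and not T)))  //  not (((Q or not Q) or not R) and (not S implies ((R implies T) implies not P))).
  branch 1 (add (T and (not S implies (not S and not T)))):
    (T and (not S implies (not S and not T))): α-rule — add T, (not S implies (not S and not T)).
    (not S implies (not S and not T)): β-rule — branch into not not S  //  (not S and not T).
      branch 1.1 (add not not S):
        ○ open, literals {S=1, T=1}.
      branch 1.2 (add (not S and not T)):
        (not S and not T): α-rule — add not S, not T.
        × closes — contains both T and not T.
  branch 2 (add not (((Q or not Q) or not R) and (not S implies ((R implies T) implies not P)))):
    not (((Q or not Q) or not R) and (not S implies ((R implies T) implies not P))): β-rule — branch into not ((Q or not Q) or not R)  //  not (not S implies ((R implies T) implies not P)).
      branch 2.1 (add not ((Q or not Q) or not R)):
        not ((Q or not Q) or not R): α-rule — add not (Q or not Q), not not R.
        not (Q or not Q): α-rule — add not Q, not not Q.
        × closes — contains both Q and not Q.
      branch 2.2 (add not (not S implies ((R implies T) implies not P))):
        not (not S implies ((R implies T) implies not P)): α-rule — add not S, not ((R implies T) implies not P).
        not ((R implies T) implies not P): α-rule — add (R implies T), not not P.
        (R implies T): β-rule — branch into not R  //  T.
          branch 2.2.1 (add not R):
            ○ open, literals {P=1, R=0, S=0}.
          branch 2.2.2 (add T):
            ○ open, literals {P=1, S=0, T=1}.
2 branches closed, 3 open.
Each open branch fixes some atoms; the unmentioned ones are free. Counting distinct full assignments: branch {S=1, T=1} (Q, R, P) contributes 8 new; branch {P=1, R=0, S=0} (Q, T) contributes 4 new; branch {P=1, S=0, T=1} (Q, R) contributes 2 new. Total: 14.

14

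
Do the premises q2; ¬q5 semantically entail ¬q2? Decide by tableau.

Initial set: {T q2; T ¬q5; F ¬q2}.
○ open, literals {q2=T, q5=F}.
0 branches closed, 1 open.
An open branch gives a countermodel: q2=T, q5=F (unmentioned atoms arbitrary); the premises hold there but the conclusion fails.

No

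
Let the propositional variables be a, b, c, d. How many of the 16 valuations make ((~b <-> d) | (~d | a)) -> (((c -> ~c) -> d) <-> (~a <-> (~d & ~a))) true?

Initial set: {(((~b <-> d) | (~d | a)) -> (((c -> ~c) -> d) <-> (~a <-> (~d & ~a))))}.
(((~b <-> d) | (~d | a)) -> (((c -> ~c) -> d) <-> (~a <-> (~d & ~a)))): β-rule — branch into ~((~b <-> d) | (~d | a))  //  (((c -> ~c) -> d) <-> (~a <-> (~d & ~a))).
  branch 1 (add ~((~b <-> d) | (~d | a))):
    ~((~b <-> d) | (~d | a)): α-rule — add ~(~b <-> d), ~(~d | a).
    ~(~d | a): α-rule — add ~~d, ~a.
    ~(~b <-> d): β-rule — branch into ~b, ~d  //  ~~b, d.
      branch 1.1 (add ~b, ~d):
        × closes — contains both d and ~d.
      branch 1.2 (add ~~b, d):
        ○ open, literals {a=F, b=T, d=T}.
  branch 2 (add (((c -> ~c) -> d) <-> (~a <-> (~d & ~a)))):
    (((c -> ~c) -> d) <-> (~a <-> (~d & ~a))): β-rule — branch into ((c -> ~c) -> d), (~a <-> (~d & ~a))  //  ~((c -> ~c) -> d), ~(~a <-> (~d & ~a)).
      branch 2.1 (add ((c -> ~c) -> d), (~a <-> (~d & ~a))):
        ((c -> ~c) -> d): β-rule — branch into ~(c -> ~c)  //  d.
          branch 2.1.1 (add ~(c -> ~c)):
            ~(c -> ~c): α-rule — add c, ~~c.
            (~a <-> (~d & ~a)): β-rule — branch into ~a, (~d & ~a)  //  ~~a, ~(~d & ~a).
              branch 2.1.1.1 (add ~a, (~d & ~a)):
                (~d & ~a): α-rule — add ~d, ~a.
                ○ open, literals {a=F, c=T, d=F}.
              branch 2.1.1.2 (add ~~a, ~(~d & ~a)):
                ~(~d & ~a): β-rule — branch into ~~d  //  ~~a.
                  branch 2.1.1.2.1 (add ~~d):
                    ○ open, literals {a=T, c=T, d=T}.
                  branch 2.1.1.2.2 (add ~~a):
                    ○ open, literals {a=T, c=T}.
          branch 2.1.2 (add d):
            (~a <-> (~d & ~a)): β-rule — branch into ~a, (~d & ~a)  //  ~~a, ~(~d & ~a).
              branch 2.1.2.1 (add ~a, (~d & ~a)):
                (~d & ~a): α-rule — add ~d, ~a.
                × closes — contains both d and ~d.
              branch 2.1.2.2 (add ~~a, ~(~d & ~a)):
                ~(~d & ~a): β-rule — branch into ~~d  //  ~~a.
                  branch 2.1.2.2.1 (add ~~d):
                    ○ open, literals {a=T, d=T}.
                  branch 2.1.2.2.2 (add ~~a):
                    ○ open, literals {a=T, d=T}.
      branch 2.2 (add ~((c -> ~c) -> d), ~(~a <-> (~d & ~a))):
        ~((c -> ~c) -> d): α-rule — add (c -> ~c), ~d.
        ~(~a <-> (~d & ~a)): β-rule — branch into ~a, ~(~d & ~a)  //  ~~a, (~d & ~a).
          branch 2.2.1 (add ~a, ~(~d & ~a)):
            (c -> ~c): β-rule — branch into ~c  //  ~c.
              branch 2.2.1.1 (add ~c):
                ~(~d & ~a): β-rule — branch into ~~d  //  ~~a.
                  branch 2.2.1.1.1 (add ~~d):
                    × closes — contains both d and ~d.
                  branch 2.2.1.1.2 (add ~~a):
                    × closes — contains both a and ~a.
              branch 2.2.1.2 (add ~c):
                ~(~d & ~a): β-rule — branch into ~~d  //  ~~a.
                  branch 2.2.1.2.1 (add ~~d):
                    × closes — contains both d and ~d.
                  branch 2.2.1.2.2 (add ~~a):
                    × closes — contains both a and ~a.
          branch 2.2.2 (add ~~a, (~d & ~a)):
            (~d & ~a): α-rule — add ~d, ~a.
            × closes — contains both a and ~a.
7 branches closed, 6 open.
Each open branch fixes some atoms; the unmentioned ones are free. Counting distinct full assignments: branch {a=F, b=T, d=T} (c) contributes 2 new; branch {a=F, c=T, d=F} (b) contributes 2 new; branch {a=T, c=T, d=T} (b) contributes 2 new; branch {a=T, c=T} (b, d) contributes 2 new; branch {a=T, d=T} (b, c) contributes 2 new; branch {a=T, d=T} (b, c) contributes 0 new. Total: 10.

10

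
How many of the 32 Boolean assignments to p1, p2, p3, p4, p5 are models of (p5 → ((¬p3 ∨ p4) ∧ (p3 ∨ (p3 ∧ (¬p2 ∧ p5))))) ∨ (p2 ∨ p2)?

Initial set: {((p5 → ((¬p3 ∨ p4) ∧ (p3 ∨ (p3 ∧ (¬p2 ∧ p5))))) ∨ (p2 ∨ p2))}.
((p5 → ((¬p3 ∨ p4) ∧ (p3 ∨ (p3 ∧ (¬p2 ∧ p5))))) ∨ (p2 ∨ p2)): β-rule — branch into (p5 → ((¬p3 ∨ p4) ∧ (p3 ∨ (p3 ∧ (¬p2 ∧ p5)))))  //  (p2 ∨ p2).
  branch 1 (add (p5 → ((¬p3 ∨ p4) ∧ (p3 ∨ (p3 ∧ (¬p2 ∧ p5)))))):
    (p5 → ((¬p3 ∨ p4) ∧ (p3 ∨ (p3 ∧ (¬p2 ∧ p5))))): β-rule — branch into ¬p5  //  ((¬p3 ∨ p4) ∧ (p3 ∨ (p3 ∧ (¬p2 ∧ p5)))).
      branch 1.1 (add ¬p5):
        ○ open, literals {p5=0}.
      branch 1.2 (add ((¬p3 ∨ p4) ∧ (p3 ∨ (p3 ∧ (¬p2 ∧ p5))))):
        ((¬p3 ∨ p4) ∧ (p3 ∨ (p3 ∧ (¬p2 ∧ p5)))): α-rule — add (¬p3 ∨ p4), (p3 ∨ (p3 ∧ (¬p2 ∧ p5))).
        (¬p3 ∨ p4): β-rule — branch into ¬p3  //  p4.
          branch 1.2.1 (add ¬p3):
            (p3 ∨ (p3 ∧ (¬p2 ∧ p5))): β-rule — branch into p3  //  (p3 ∧ (¬p2 ∧ p5)).
              branch 1.2.1.1 (add p3):
                × closes — contains both p3 and ¬p3.
              branch 1.2.1.2 (add (p3 ∧ (¬p2 ∧ p5))):
                (p3 ∧ (¬p2 ∧ p5)): α-rule — add p3, (¬p2 ∧ p5).
                × closes — contains both p3 and ¬p3.
          branch 1.2.2 (add p4):
            (p3 ∨ (p3 ∧ (¬p2 ∧ p5))): β-rule — branch into p3  //  (p3 ∧ (¬p2 ∧ p5)).
              branch 1.2.2.1 (add p3):
                ○ open, literals {p3=1, p4=1}.
              branch 1.2.2.2 (add (p3 ∧ (¬p2 ∧ p5))):
                (p3 ∧ (¬p2 ∧ p5)): α-rule — add p3, (¬p2 ∧ p5).
                (¬p2 ∧ p5): α-rule — add ¬p2, p5.
                ○ open, literals {p2=0, p3=1, p4=1, p5=1}.
  branch 2 (add (p2 ∨ p2)):
    (p2 ∨ p2): β-rule — branch into p2  //  p2.
      branch 2.1 (add p2):
        ○ open, literals {p2=1}.
      branch 2.2 (add p2):
        ○ open, literals {p2=1}.
2 branches closed, 5 open.
Each open branch fixes some atoms; the unmentioned ones are free. Counting distinct full assignments: branch {p5=0} (p1, p2, p3, p4) contributes 16 new; branch {p3=1, p4=1} (p1, p2, p5) contributes 4 new; branch {p2=0, p3=1, p4=1, p5=1} (p1) contributes 0 new; branch {p2=1} (p1, p3, p4, p5) contributes 6 new; branch {p2=1} (p1, p3, p4, p5) contributes 0 new. Total: 26.

26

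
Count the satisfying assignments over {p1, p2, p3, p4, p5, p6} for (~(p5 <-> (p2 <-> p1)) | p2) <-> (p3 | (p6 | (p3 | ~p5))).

Initial set: {T ((~(p5 <-> (p2 <-> p1)) | p2) <-> (p3 | (p6 | (p3 | ~p5))))}.
T ((~(p5 <-> (p2 <-> p1)) | p2) <-> (p3 | (p6 | (p3 | ~p5)))): β-rule — branch into T (~(p5 <-> (p2 <-> p1)) | p2), T (p3 | (p6 | (p3 | ~p5)))  //  F (~(p5 <-> (p2 <-> p1)) | p2), F (p3 | (p6 | (p3 | ~p5))).
  branch 1 (add T (~(p5 <-> (p2 <-> p1)) | p2), T (p3 | (p6 | (p3 | ~p5)))):
    T (~(p5 <-> (p2 <-> p1)) | p2): β-rule — branch into T ~(p5 <-> (p2 <-> p1))  //  T p2.
      branch 1.1 (add T ~(p5 <-> (p2 <-> p1))):
        T (p3 | (p6 | (p3 | ~p5))): β-rule — branch into T p3  //  T (p6 | (p3 | ~p5)).
          branch 1.1.1 (add T p3):
            T ~(p5 <-> (p2 <-> p1)): β-rule — branch into T p5, F (p2 <-> p1)  //  F p5, T (p2 <-> p1).
              branch 1.1.1.1 (add T p5, F (p2 <-> p1)):
                F (p2 <-> p1): β-rule — branch into T p2, F p1  //  F p2, T p1.
                  branch 1.1.1.1.1 (add T p2, F p1):
                    ○ open, literals {p1=false, p2=true, p3=true, p5=true}.
                  branch 1.1.1.1.2 (add F p2, T p1):
                    ○ open, literals {p1=true, p2=false, p3=true, p5=true}.
              branch 1.1.1.2 (add F p5, T (p2 <-> p1)):
                T (p2 <-> p1): β-rule — branch into T p2, T p1  //  F p2, F p1.
                  branch 1.1.1.2.1 (add T p2, T p1):
                    ○ open, literals {p1=true, p2=true, p3=true, p5=false}.
                  branch 1.1.1.2.2 (add F p2, F p1):
                    ○ open, literals {p1=false, p2=false, p3=true, p5=false}.
          branch 1.1.2 (add T (p6 | (p3 | ~p5))):
            T ~(p5 <-> (p2 <-> p1)): β-rule — branch into T p5, F (p2 <-> p1)  //  F p5, T (p2 <-> p1).
              branch 1.1.2.1 (add T p5, F (p2 <-> p1)):
                T (p6 | (p3 | ~p5)): β-rule — branch into T p6  //  T (p3 | ~p5).
                  branch 1.1.2.1.1 (add T p6):
                    F (p2 <-> p1): β-rule — branch into T p2, F p1  //  F p2, T p1.
                      branch 1.1.2.1.1.1 (add T p2, F p1):
                        ○ open, literals {p1=false, p2=true, p5=true, p6=true}.
                      branch 1.1.2.1.1.2 (add F p2, T p1):
                        ○ open, literals {p1=true, p2=false, p5=true, p6=true}.
                  branch 1.1.2.1.2 (add T (p3 | ~p5)):
                    F (p2 <-> p1): β-rule — branch into T p2, F p1  //  F p2, T p1.
                      branch 1.1.2.1.2.1 (add T p2, F p1):
                        T (p3 | ~p5): β-rule — branch into T p3  //  T ~p5.
                          branch 1.1.2.1.2.1.1 (add T p3):
                            ○ open, literals {p1=false, p2=true, p3=true, p5=true}.
                          branch 1.1.2.1.2.1.2 (add T ~p5):
                            × closes — contains both p5 and ~p5.
                      branch 1.1.2.1.2.2 (add F p2, T p1):
                        T (p3 | ~p5): β-rule — branch into T p3  //  T ~p5.
                          branch 1.1.2.1.2.2.1 (add T p3):
                            ○ open, literals {p1=true, p2=false, p3=true, p5=true}.
                          branch 1.1.2.1.2.2.2 (add T ~p5):
                            × closes — contains both p5 and ~p5.
              branch 1.1.2.2 (add F p5, T (p2 <-> p1)):
                T (p6 | (p3 | ~p5)): β-rule — branch into T p6  //  T (p3 | ~p5).
                  branch 1.1.2.2.1 (add T p6):
                    T (p2 <-> p1): β-rule — branch into T p2, T p1  //  F p2, F p1.
                      branch 1.1.2.2.1.1 (add T p2, T p1):
                        ○ open, literals {p1=true, p2=true, p5=false, p6=true}.
                      branch 1.1.2.2.1.2 (add F p2, F p1):
                        ○ open, literals {p1=false, p2=false, p5=false, p6=true}.
                  branch 1.1.2.2.2 (add T (p3 | ~p5)):
                    T (p2 <-> p1): β-rule — branch into T p2, T p1  //  F p2, F p1.
                      branch 1.1.2.2.2.1 (add T p2, T p1):
                        T (p3 | ~p5): β-rule — branch into T p3  //  T ~p5.
                          branch 1.1.2.2.2.1.1 (add T p3):
                            ○ open, literals {p1=true, p2=true, p3=true, p5=false}.
                          branch 1.1.2.2.2.1.2 (add T ~p5):
                            ○ open, literals {p1=true, p2=true, p5=false}.
                      branch 1.1.2.2.2.2 (add F p2, F p1):
                        T (p3 | ~p5): β-rule — branch into T p3  //  T ~p5.
                          branch 1.1.2.2.2.2.1 (add T p3):
                            ○ open, literals {p1=false, p2=false, p3=true, p5=false}.
                          branch 1.1.2.2.2.2.2 (add T ~p5):
                            ○ open, literals {p1=false, p2=false, p5=false}.
      branch 1.2 (add T p2):
        T (p3 | (p6 | (p3 | ~p5))): β-rule — branch into T p3  //  T (p6 | (p3 | ~p5)).
          branch 1.2.1 (add T p3):
            ○ open, literals {p2=true, p3=true}.
          branch 1.2.2 (add T (p6 | (p3 | ~p5))):
            T (p6 | (p3 | ~p5)): β-rule — branch into T p6  //  T (p3 | ~p5).
              branch 1.2.2.1 (add T p6):
                ○ open, literals {p2=true, p6=true}.
              branch 1.2.2.2 (add T (p3 | ~p5)):
                T (p3 | ~p5): β-rule — branch into T p3  //  T ~p5.
                  branch 1.2.2.2.1 (add T p3):
                    ○ open, literals {p2=true, p3=true}.
                  branch 1.2.2.2.2 (add T ~p5):
                    ○ open, literals {p2=true, p5=false}.
  branch 2 (add F (~(p5 <-> (p2 <-> p1)) | p2), F (p3 | (p6 | (p3 | ~p5)))):
    F (~(p5 <-> (p2 <-> p1)) | p2): α-rule — add F ~(p5 <-> (p2 <-> p1)), F p2.
    F (p3 | (p6 | (p3 | ~p5))): α-rule — add F p3, F (p6 | (p3 | ~p5)).
    F (p6 | (p3 | ~p5)): α-rule — add F p6, F (p3 | ~p5).
    F (p3 | ~p5): α-rule — add F p3, F ~p5.
    F ~(p5 <-> (p2 <-> p1)): β-rule — branch into T p5, T (p2 <-> p1)  //  F p5, F (p2 <-> p1).
      branch 2.1 (add T p5, T (p2 <-> p1)):
        T (p2 <-> p1): β-rule — branch into T p2, T p1  //  F p2, F p1.
          branch 2.1.1 (add T p2, T p1):
            × closes — contains both p2 and ~p2.
          branch 2.1.2 (add F p2, F p1):
            ○ open, literals {p1=false, p2=false, p3=false, p5=true, p6=false}.
      branch 2.2 (add F p5, F (p2 <-> p1)):
        × closes — contains both p5 and ~p5.
4 branches closed, 19 open.
Each open branch fixes some atoms; the unmentioned ones are free. Counting distinct full assignments: branch {p1=false, p2=true, p3=true, p5=true} (p4, p6) contributes 4 new; branch {p1=true, p2=false, p3=true, p5=true} (p4, p6) contributes 4 new; branch {p1=true, p2=true, p3=true, p5=false} (p4, p6) contributes 4 new; branch {p1=false, p2=false, p3=true, p5=false} (p4, p6) contributes 4 new; branch {p1=false, p2=true, p5=true, p6=true} (p3, p4) contributes 2 new; branch {p1=true, p2=false, p5=true, p6=true} (p3, p4) contributes 2 new; branch {p1=false, p2=true, p3=true, p5=true} (p4, p6) contributes 0 new; branch {p1=true, p2=false, p3=true, p5=true} (p4, p6) contributes 0 new; branch {p1=true, p2=true, p5=false, p6=true} (p3, p4) contributes 2 new; branch {p1=false, p2=false, p5=false, p6=true} (p3, p4) contributes 2 new; branch {p1=true, p2=true, p3=true, p5=false} (p4, p6) contributes 0 new; branch {p1=true, p2=true, p5=false} (p3, p4, p6) contributes 2 new; branch {p1=false, p2=false, p3=true, p5=false} (p4, p6) contributes 0 new; branch {p1=false, p2=false, p5=false} (p3, p4, p6) contributes 2 new; branch {p2=true, p3=true} (p1, p4, p5, p6) contributes 8 new; branch {p2=true, p6=true} (p1, p3, p4, p5) contributes 4 new; branch {p2=true, p3=true} (p1, p4, p5, p6) contributes 0 new; branch {p2=true, p5=false} (p1, p3, p4, p6) contributes 2 new; branch {p1=false, p2=false, p3=false, p5=true, p6=false} (p4) contributes 2 new. Total: 44.

44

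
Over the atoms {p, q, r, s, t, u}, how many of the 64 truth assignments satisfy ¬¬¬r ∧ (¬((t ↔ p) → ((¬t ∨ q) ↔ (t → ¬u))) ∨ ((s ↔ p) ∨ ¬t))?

Initial set: {(¬¬¬r ∧ (¬((t ↔ p) → ((¬t ∨ q) ↔ (t → ¬u))) ∨ ((s ↔ p) ∨ ¬t)))}.
(¬¬¬r ∧ (¬((t ↔ p) → ((¬t ∨ q) ↔ (t → ¬u))) ∨ ((s ↔ p) ∨ ¬t))): α-rule — add ¬¬¬r, (¬((t ↔ p) → ((¬t ∨ q) ↔ (t → ¬u))) ∨ ((s ↔ p) ∨ ¬t)).
¬¬¬r: drop double negation, giving ¬r.
(¬((t ↔ p) → ((¬t ∨ q) ↔ (t → ¬u))) ∨ ((s ↔ p) ∨ ¬t)): β-rule — branch into ¬((t ↔ p) → ((¬t ∨ q) ↔ (t → ¬u)))  //  ((s ↔ p) ∨ ¬t).
  branch 1 (add ¬((t ↔ p) → ((¬t ∨ q) ↔ (t → ¬u)))):
    ¬((t ↔ p) → ((¬t ∨ q) ↔ (t → ¬u))): α-rule — add (t ↔ p), ¬((¬t ∨ q) ↔ (t → ¬u)).
    (t ↔ p): β-rule — branch into t, p  //  ¬t, ¬p.
      branch 1.1 (add t, p):
        ¬((¬t ∨ q) ↔ (t → ¬u)): β-rule — branch into (¬t ∨ q), ¬(t → ¬u)  //  ¬(¬t ∨ q), (t → ¬u).
          branch 1.1.1 (add (¬t ∨ q), ¬(t → ¬u)):
            ¬(t → ¬u): α-rule — add t, ¬¬u.
            (¬t ∨ q): β-rule — branch into ¬t  //  q.
              branch 1.1.1.1 (add ¬t):
                × closes — contains both t and ¬t.
              branch 1.1.1.2 (add q):
                ○ open, literals {p=true, q=true, r=false, t=true, u=true}.
          branch 1.1.2 (add ¬(¬t ∨ q), (t → ¬u)):
            ¬(¬t ∨ q): α-rule — add ¬¬t, ¬q.
            (t → ¬u): β-rule — branch into ¬t  //  ¬u.
              branch 1.1.2.1 (add ¬t):
                × closes — contains both t and ¬t.
              branch 1.1.2.2 (add ¬u):
                ○ open, literals {p=true, q=false, r=false, t=true, u=false}.
      branch 1.2 (add ¬t, ¬p):
        ¬((¬t ∨ q) ↔ (t → ¬u)): β-rule — branch into (¬t ∨ q), ¬(t → ¬u)  //  ¬(¬t ∨ q), (t → ¬u).
          branch 1.2.1 (add (¬t ∨ q), ¬(t → ¬u)):
            ¬(t → ¬u): α-rule — add t, ¬¬u.
            × closes — contains both t and ¬t.
          branch 1.2.2 (add ¬(¬t ∨ q), (t → ¬u)):
            ¬(¬t ∨ q): α-rule — add ¬¬t, ¬q.
            × closes — contains both t and ¬t.
  branch 2 (add ((s ↔ p) ∨ ¬t)):
    ((s ↔ p) ∨ ¬t): β-rule — branch into (s ↔ p)  //  ¬t.
      branch 2.1 (add (s ↔ p)):
        (s ↔ p): β-rule — branch into s, p  //  ¬s, ¬p.
          branch 2.1.1 (add s, p):
            ○ open, literals {p=true, r=false, s=true}.
          branch 2.1.2 (add ¬s, ¬p):
            ○ open, literals {p=false, r=false, s=false}.
      branch 2.2 (add ¬t):
        ○ open, literals {r=false, t=false}.
4 branches closed, 5 open.
Each open branch fixes some atoms; the unmentioned ones are free. Counting distinct full assignments: branch {p=true, q=true, r=false, t=true, u=true} (s) contributes 2 new; branch {p=true, q=false, r=false, t=true, u=false} (s) contributes 2 new; branch {p=true, r=false, s=true} (q, t, u) contributes 6 new; branch {p=false, r=false, s=false} (q, t, u) contributes 8 new; branch {r=false, t=false} (p, q, s, u) contributes 8 new. Total: 26.

26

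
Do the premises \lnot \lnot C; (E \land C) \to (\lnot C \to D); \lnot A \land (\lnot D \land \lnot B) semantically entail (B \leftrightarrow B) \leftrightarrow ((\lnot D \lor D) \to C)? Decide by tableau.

Initial set: {\lnot \lnot C; ((E \land C) \to (\lnot C \to D)); (\lnot A \land (\lnot D \land \lnot B)); \lnot ((B \leftrightarrow B) \leftrightarrow ((\lnot D \lor D) \to C))}.
\lnot \lnot C: drop double negation, giving C.
(\lnot A \land (\lnot D \land \lnot B)): α-rule — add \lnot A, (\lnot D \land \lnot B).
(\lnot D \land \lnot B): α-rule — add \lnot D, \lnot B.
((E \land C) \to (\lnot C \to D)): β-rule — branch into \lnot (E \land C)  //  (\lnot C \to D).
  branch 1 (add \lnot (E \land C)):
    \lnot ((B \leftrightarrow B) \leftrightarrow ((\lnot D \lor D) \to C)): β-rule — branch into (B \leftrightarrow B), \lnot ((\lnot D \lor D) \to C)  //  \lnot (B \leftrightarrow B), ((\lnot D \lor D) \to C).
      branch 1.1 (add (B \leftrightarrow B), \lnot ((\lnot D \lor D) \to C)):
        \lnot ((\lnot D \lor D) \to C): α-rule — add (\lnot D \lor D), \lnot C.
        × closes — contains both C and \lnot C.
      branch 1.2 (add \lnot (B \leftrightarrow B), ((\lnot D \lor D) \to C)):
        \lnot (E \land C): β-rule — branch into \lnot E  //  \lnot C.
          branch 1.2.1 (add \lnot E):
            \lnot (B \leftrightarrow B): β-rule — branch into B, \lnot B  //  \lnot B, B.
              branch 1.2.1.1 (add B, \lnot B):
                × closes — contains both B and \lnot B.
              branch 1.2.1.2 (add \lnot B, B):
                × closes — contains both B and \lnot B.
          branch 1.2.2 (add \lnot C):
            × closes — contains both C and \lnot C.
  branch 2 (add (\lnot C \to D)):
    \lnot ((B \leftrightarrow B) \leftrightarrow ((\lnot D \lor D) \to C)): β-rule — branch into (B \leftrightarrow B), \lnot ((\lnot D \lor D) \to C)  //  \lnot (B \leftrightarrow B), ((\lnot D \lor D) \to C).
      branch 2.1 (add (B \leftrightarrow B), \lnot ((\lnot D \lor D) \to C)):
        \lnot ((\lnot D \lor D) \to C): α-rule — add (\lnot D \lor D), \lnot C.
        × closes — contains both C and \lnot C.
      branch 2.2 (add \lnot (B \leftrightarrow B), ((\lnot D \lor D) \to C)):
        (\lnot C \to D): β-rule — branch into \lnot \lnot C  //  D.
          branch 2.2.1 (add \lnot \lnot C):
            \lnot (B \leftrightarrow B): β-rule — branch into B, \lnot B  //  \lnot B, B.
              branch 2.2.1.1 (add B, \lnot B):
                × closes — contains both B and \lnot B.
              branch 2.2.1.2 (add \lnot B, B):
                × closes — contains both B and \lnot B.
          branch 2.2.2 (add D):
            × closes — contains both D and \lnot D.
All 8 branches close.
Every branch closed, so the premises entail the conclusion.

Yes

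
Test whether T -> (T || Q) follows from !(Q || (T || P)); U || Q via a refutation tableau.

Initial set: {!(Q || (T || P)); (U || Q); !(T -> (T || Q))}.
!(Q || (T || P)): α-rule — add !Q, !(T || P).
!(T -> (T || Q)): α-rule — add T, !(T || Q).
!(T || P): α-rule — add !T, !P.
× closes — contains both T and !T.
All 1 branch closes.
Every branch closed, so the premises entail the conclusion.

Yes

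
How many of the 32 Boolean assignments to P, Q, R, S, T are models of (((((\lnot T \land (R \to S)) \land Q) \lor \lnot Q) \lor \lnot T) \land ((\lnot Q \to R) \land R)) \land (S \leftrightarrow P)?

Initial set: {((((((\lnot T \land (R \to S)) \land Q) \lor \lnot Q) \lor \lnot T) \land ((\lnot Q \to R) \land R)) \land (S \leftrightarrow P))}.
((((((\lnot T \land (R \to S)) \land Q) \lor \lnot Q) \lor \lnot T) \land ((\lnot Q \to R) \land R)) \land (S \leftrightarrow P)): α-rule — add (((((\lnot T \land (R \to S)) \land Q) \lor \lnot Q) \lor \lnot T) \land ((\lnot Q \to R) \land R)), (S \leftrightarrow P).
(((((\lnot T \land (R \to S)) \land Q) \lor \lnot Q) \lor \lnot T) \land ((\lnot Q \to R) \land R)): α-rule — add ((((\lnot T \land (R \to S)) \land Q) \lor \lnot Q) \lor \lnot T), ((\lnot Q \to R) \land R).
((\lnot Q \to R) \land R): α-rule — add (\lnot Q \to R), R.
(S \leftrightarrow P): β-rule — branch into S, P  //  \lnot S, \lnot P.
  branch 1 (add S, P):
    ((((\lnot T \land (R \to S)) \land Q) \lor \lnot Q) \lor \lnot T): β-rule — branch into (((\lnot T \land (R \to S)) \land Q) \lor \lnot Q)  //  \lnot T.
      branch 1.1 (add (((\lnot T \land (R \to S)) \land Q) \lor \lnot Q)):
        (\lnot Q \to R): β-rule — branch into \lnot \lnot Q  //  R.
          branch 1.1.1 (add \lnot \lnot Q):
            (((\lnot T \land (R \to S)) \land Q) \lor \lnot Q): β-rule — branch into ((\lnot T \land (R \to S)) \land Q)  //  \lnot Q.
              branch 1.1.1.1 (add ((\lnot T \land (R \to S)) \land Q)):
                ((\lnot T \land (R \to S)) \land Q): α-rule — add (\lnot T \land (R \to S)), Q.
                (\lnot T \land (R \to S)): α-rule — add \lnot T, (R \to S).
                (R \to S): β-rule — branch into \lnot R  //  S.
                  branch 1.1.1.1.1 (add \lnot R):
                    × closes — contains both R and \lnot R.
                  branch 1.1.1.1.2 (add S):
                    ○ open, literals {P=true, Q=true, R=true, S=true, T=false}.
              branch 1.1.1.2 (add \lnot Q):
                × closes — contains both Q and \lnot Q.
          branch 1.1.2 (add R):
            (((\lnot T \land (R \to S)) \land Q) \lor \lnot Q): β-rule — branch into ((\lnot T \land (R \to S)) \land Q)  //  \lnot Q.
              branch 1.1.2.1 (add ((\lnot T \land (R \to S)) \land Q)):
                ((\lnot T \land (R \to S)) \land Q): α-rule — add (\lnot T \land (R \to S)), Q.
                (\lnot T \land (R \to S)): α-rule — add \lnot T, (R \to S).
                (R \to S): β-rule — branch into \lnot R  //  S.
                  branch 1.1.2.1.1 (add \lnot R):
                    × closes — contains both R and \lnot R.
                  branch 1.1.2.1.2 (add S):
                    ○ open, literals {P=true, Q=true, R=true, S=true, T=false}.
              branch 1.1.2.2 (add \lnot Q):
                ○ open, literals {P=true, Q=false, R=true, S=true}.
      branch 1.2 (add \lnot T):
        (\lnot Q \to R): β-rule — branch into \lnot \lnot Q  //  R.
          branch 1.2.1 (add \lnot \lnot Q):
            ○ open, literals {P=true, Q=true, R=true, S=true, T=false}.
          branch 1.2.2 (add R):
            ○ open, literals {P=true, R=true, S=true, T=false}.
  branch 2 (add \lnot S, \lnot P):
    ((((\lnot T \land (R \to S)) \land Q) \lor \lnot Q) \lor \lnot T): β-rule — branch into (((\lnot T \land (R \to S)) \land Q) \lor \lnot Q)  //  \lnot T.
      branch 2.1 (add (((\lnot T \land (R \to S)) \land Q) \lor \lnot Q)):
        (\lnot Q \to R): β-rule — branch into \lnot \lnot Q  //  R.
          branch 2.1.1 (add \lnot \lnot Q):
            (((\lnot T \land (R \to S)) \land Q) \lor \lnot Q): β-rule — branch into ((\lnot T \land (R \to S)) \land Q)  //  \lnot Q.
              branch 2.1.1.1 (add ((\lnot T \land (R \to S)) \land Q)):
                ((\lnot T \land (R \to S)) \land Q): α-rule — add (\lnot T \land (R \to S)), Q.
                (\lnot T \land (R \to S)): α-rule — add \lnot T, (R \to S).
                (R \to S): β-rule — branch into \lnot R  //  S.
                  branch 2.1.1.1.1 (add \lnot R):
                    × closes — contains both R and \lnot R.
                  branch 2.1.1.1.2 (add S):
                    × closes — contains both S and \lnot S.
              branch 2.1.1.2 (add \lnot Q):
                × closes — contains both Q and \lnot Q.
          branch 2.1.2 (add R):
            (((\lnot T \land (R \to S)) \land Q) \lor \lnot Q): β-rule — branch into ((\lnot T \land (R \to S)) \land Q)  //  \lnot Q.
              branch 2.1.2.1 (add ((\lnot T \land (R \to S)) \land Q)):
                ((\lnot T \land (R \to S)) \land Q): α-rule — add (\lnot T \land (R \to S)), Q.
                (\lnot T \land (R \to S)): α-rule — add \lnot T, (R \to S).
                (R \to S): β-rule — branch into \lnot R  //  S.
                  branch 2.1.2.1.1 (add \lnot R):
                    × closes — contains both R and \lnot R.
                  branch 2.1.2.1.2 (add S):
                    × closes — contains both S and \lnot S.
              branch 2.1.2.2 (add \lnot Q):
                ○ open, literals {P=false, Q=false, R=true, S=false}.
      branch 2.2 (add \lnot T):
        (\lnot Q \to R): β-rule — branch into \lnot \lnot Q  //  R.
          branch 2.2.1 (add \lnot \lnot Q):
            ○ open, literals {P=false, Q=true, R=true, S=false, T=false}.
          branch 2.2.2 (add R):
            ○ open, literals {P=false, R=true, S=false, T=false}.
8 branches closed, 8 open.
Each open branch fixes some atoms; the unmentioned ones are free. Counting distinct full assignments: branch {P=true, Q=true, R=true, S=true, T=false} (none free) contributes 1 new; branch {P=true, Q=true, R=true, S=true, T=false} (none free) contributes 0 new; branch {P=true, Q=false, R=true, S=true} (T) contributes 2 new; branch {P=true, Q=true, R=true, S=true, T=false} (none free) contributes 0 new; branch {P=true, R=true, S=true, T=false} (Q) contributes 0 new; branch {P=false, Q=false, R=true, S=false} (T) contributes 2 new; branch {P=false, Q=true, R=true, S=false, T=false} (none free) contributes 1 new; branch {P=false, R=true, S=false, T=false} (Q) contributes 0 new. Total: 6.

6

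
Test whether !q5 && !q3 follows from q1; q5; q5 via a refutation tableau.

Initial set: {q1; q5; q5; !(!q5 && !q3)}.
!(!q5 && !q3): β-rule — branch into !!q5  //  !!q3.
  branch 1 (add !!q5):
    ○ open, literals {q1=true, q5=true}.
  branch 2 (add !!q3):
    ○ open, literals {q1=true, q3=true, q5=true}.
0 branches closed, 2 open.
An open branch gives a countermodel: q1=true, q5=true (unmentioned atoms arbitrary); the premises hold there but the conclusion fails.

No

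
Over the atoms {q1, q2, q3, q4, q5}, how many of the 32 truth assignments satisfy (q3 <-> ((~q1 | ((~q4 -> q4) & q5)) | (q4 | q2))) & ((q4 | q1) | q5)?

14

Initial set: {((q3 <-> ((~q1 | ((~q4 -> q4) & q5)) | (q4 | q2))) & ((q4 | q1) | q5))}.
((q3 <-> ((~q1 | ((~q4 -> q4) & q5)) | (q4 | q2))) & ((q4 | q1) | q5)): α-rule — add (q3 <-> ((~q1 | ((~q4 -> q4) & q5)) | (q4 | q2))), ((q4 | q1) | q5).
(q3 <-> ((~q1 | ((~q4 -> q4) & q5)) | (q4 | q2))): β-rule — branch into q3, ((~q1 | ((~q4 -> q4) & q5)) | (q4 | q2))  //  ~q3, ~((~q1 | ((~q4 -> q4) & q5)) | (q4 | q2)).
  branch 1 (add q3, ((~q1 | ((~q4 -> q4) & q5)) | (q4 | q2))):
    ((q4 | q1) | q5): β-rule — branch into (q4 | q1)  //  q5.
      branch 1.1 (add (q4 | q1)):
        ((~q1 | ((~q4 -> q4) & q5)) | (q4 | q2)): β-rule — branch into (~q1 | ((~q4 -> q4) & q5))  //  (q4 | q2).
          branch 1.1.1 (add (~q1 | ((~q4 -> q4) & q5))):
            (q4 | q1): β-rule — branch into q4  //  q1.
              branch 1.1.1.1 (add q4):
                (~q1 | ((~q4 -> q4) & q5)): β-rule — branch into ~q1  //  ((~q4 -> q4) & q5).
                  branch 1.1.1.1.1 (add ~q1):
                    ○ open, literals {q1=false, q3=true, q4=true}.
                  branch 1.1.1.1.2 (add ((~q4 -> q4) & q5)):
                    ((~q4 -> q4) & q5): α-rule — add (~q4 -> q4), q5.
                    (~q4 -> q4): β-rule — branch into ~~q4  //  q4.
                      branch 1.1.1.1.2.1 (add ~~q4):
                        ○ open, literals {q3=true, q4=true, q5=true}.
                      branch 1.1.1.1.2.2 (add q4):
                        ○ open, literals {q3=true, q4=true, q5=true}.
              branch 1.1.1.2 (add q1):
                (~q1 | ((~q4 -> q4) & q5)): β-rule — branch into ~q1  //  ((~q4 -> q4) & q5).
                  branch 1.1.1.2.1 (add ~q1):
                    × closes — contains both q1 and ~q1.
                  branch 1.1.1.2.2 (add ((~q4 -> q4) & q5)):
                    ((~q4 -> q4) & q5): α-rule — add (~q4 -> q4), q5.
                    (~q4 -> q4): β-rule — branch into ~~q4  //  q4.
                      branch 1.1.1.2.2.1 (add ~~q4):
                        ○ open, literals {q1=true, q3=true, q4=true, q5=true}.
                      branch 1.1.1.2.2.2 (add q4):
                        ○ open, literals {q1=true, q3=true, q4=true, q5=true}.
          branch 1.1.2 (add (q4 | q2)):
            (q4 | q1): β-rule — branch into q4  //  q1.
              branch 1.1.2.1 (add q4):
                (q4 | q2): β-rule — branch into q4  //  q2.
                  branch 1.1.2.1.1 (add q4):
                    ○ open, literals {q3=true, q4=true}.
                  branch 1.1.2.1.2 (add q2):
                    ○ open, literals {q2=true, q3=true, q4=true}.
              branch 1.1.2.2 (add q1):
                (q4 | q2): β-rule — branch into q4  //  q2.
                  branch 1.1.2.2.1 (add q4):
                    ○ open, literals {q1=true, q3=true, q4=true}.
                  branch 1.1.2.2.2 (add q2):
                    ○ open, literals {q1=true, q2=true, q3=true}.
      branch 1.2 (add q5):
        ((~q1 | ((~q4 -> q4) & q5)) | (q4 | q2)): β-rule — branch into (~q1 | ((~q4 -> q4) & q5))  //  (q4 | q2).
          branch 1.2.1 (add (~q1 | ((~q4 -> q4) & q5))):
            (~q1 | ((~q4 -> q4) & q5)): β-rule — branch into ~q1  //  ((~q4 -> q4) & q5).
              branch 1.2.1.1 (add ~q1):
                ○ open, literals {q1=false, q3=true, q5=true}.
              branch 1.2.1.2 (add ((~q4 -> q4) & q5)):
                ((~q4 -> q4) & q5): α-rule — add (~q4 -> q4), q5.
                (~q4 -> q4): β-rule — branch into ~~q4  //  q4.
                  branch 1.2.1.2.1 (add ~~q4):
                    ○ open, literals {q3=true, q4=true, q5=true}.
                  branch 1.2.1.2.2 (add q4):
                    ○ open, literals {q3=true, q4=true, q5=true}.
          branch 1.2.2 (add (q4 | q2)):
            (q4 | q2): β-rule — branch into q4  //  q2.
              branch 1.2.2.1 (add q4):
                ○ open, literals {q3=true, q4=true, q5=true}.
              branch 1.2.2.2 (add q2):
                ○ open, literals {q2=true, q3=true, q5=true}.
  branch 2 (add ~q3, ~((~q1 | ((~q4 -> q4) & q5)) | (q4 | q2))):
    ~((~q1 | ((~q4 -> q4) & q5)) | (q4 | q2)): α-rule — add ~(~q1 | ((~q4 -> q4) & q5)), ~(q4 | q2).
    ~(~q1 | ((~q4 -> q4) & q5)): α-rule — add ~~q1, ~((~q4 -> q4) & q5).
    ~(q4 | q2): α-rule — add ~q4, ~q2.
    ((q4 | q1) | q5): β-rule — branch into (q4 | q1)  //  q5.
      branch 2.1 (add (q4 | q1)):
        ~((~q4 -> q4) & q5): β-rule — branch into ~(~q4 -> q4)  //  ~q5.
          branch 2.1.1 (add ~(~q4 -> q4)):
            ~(~q4 -> q4): α-rule — add ~q4, ~q4.
            (q4 | q1): β-rule — branch into q4  //  q1.
              branch 2.1.1.1 (add q4):
                × closes — contains both q4 and ~q4.
              branch 2.1.1.2 (add q1):
                ○ open, literals {q1=true, q2=false, q3=false, q4=false}.
          branch 2.1.2 (add ~q5):
            (q4 | q1): β-rule — branch into q4  //  q1.
              branch 2.1.2.1 (add q4):
                × closes — contains both q4 and ~q4.
              branch 2.1.2.2 (add q1):
                ○ open, literals {q1=true, q2=false, q3=false, q4=false, q5=false}.
      branch 2.2 (add q5):
        ~((~q4 -> q4) & q5): β-rule — branch into ~(~q4 -> q4)  //  ~q5.
          branch 2.2.1 (add ~(~q4 -> q4)):
            ~(~q4 -> q4): α-rule — add ~q4, ~q4.
            ○ open, literals {q1=true, q2=false, q3=false, q4=false, q5=true}.
          branch 2.2.2 (add ~q5):
            × closes — contains both q5 and ~q5.
4 branches closed, 17 open.
Each open branch fixes some atoms; the unmentioned ones are free. Counting distinct full assignments: branch {q1=false, q3=true, q4=true} (q2, q5) contributes 4 new; branch {q3=true, q4=true, q5=true} (q1, q2) contributes 2 new; branch {q3=true, q4=true, q5=true} (q1, q2) contributes 0 new; branch {q1=true, q3=true, q4=true, q5=true} (q2) contributes 0 new; branch {q1=true, q3=true, q4=true, q5=true} (q2) contributes 0 new; branch {q3=true, q4=true} (q1, q2, q5) contributes 2 new; branch {q2=true, q3=true, q4=true} (q1, q5) contributes 0 new; branch {q1=true, q3=true, q4=true} (q2, q5) contributes 0 new; branch {q1=true, q2=true, q3=true} (q4, q5) contributes 2 new; branch {q1=false, q3=true, q5=true} (q2, q4) contributes 2 new; branch {q3=true, q4=true, q5=true} (q1, q2) contributes 0 new; branch {q3=true, q4=true, q5=true} (q1, q2) contributes 0 new; branch {q3=true, q4=true, q5=true} (q1, q2) contributes 0 new; branch {q2=true, q3=true, q5=true} (q1, q4) contributes 0 new; branch {q1=true, q2=false, q3=false, q4=false} (q5) contributes 2 new; branch {q1=true, q2=false, q3=false, q4=false, q5=false} (none free) contributes 0 new; branch {q1=true, q2=false, q3=false, q4=false, q5=true} (none free) contributes 0 new. Total: 14.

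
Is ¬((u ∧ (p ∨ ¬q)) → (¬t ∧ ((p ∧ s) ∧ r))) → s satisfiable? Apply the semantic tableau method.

Satisfiable

Initial set: {T (¬((u ∧ (p ∨ ¬q)) → (¬t ∧ ((p ∧ s) ∧ r))) → s)}.
T (¬((u ∧ (p ∨ ¬q)) → (¬t ∧ ((p ∧ s) ∧ r))) → s): β-rule — branch into F ¬((u ∧ (p ∨ ¬q)) → (¬t ∧ ((p ∧ s) ∧ r)))  //  T s.
  branch 1 (add F ¬((u ∧ (p ∨ ¬q)) → (¬t ∧ ((p ∧ s) ∧ r)))):
    F ¬((u ∧ (p ∨ ¬q)) → (¬t ∧ ((p ∧ s) ∧ r))): β-rule — branch into F (u ∧ (p ∨ ¬q))  //  T (¬t ∧ ((p ∧ s) ∧ r)).
      branch 1.1 (add F (u ∧ (p ∨ ¬q))):
        F (u ∧ (p ∨ ¬q)): β-rule — branch into F u  //  F (p ∨ ¬q).
          branch 1.1.1 (add F u):
            ○ open, literals {u=false}.
          branch 1.1.2 (add F (p ∨ ¬q)):
            F (p ∨ ¬q): α-rule — add F p, F ¬q.
            ○ open, literals {p=false, q=true}.
      branch 1.2 (add T (¬t ∧ ((p ∧ s) ∧ r))):
        T (¬t ∧ ((p ∧ s) ∧ r)): α-rule — add T ¬t, T ((p ∧ s) ∧ r).
        T ((p ∧ s) ∧ r): α-rule — add T (p ∧ s), T r.
        T (p ∧ s): α-rule — add T p, T s.
        ○ open, literals {p=true, r=true, s=true, t=false}.
  branch 2 (add T s):
    ○ open, literals {s=true}.
0 branches closed, 4 open.
An open branch gives a satisfying assignment: u=false.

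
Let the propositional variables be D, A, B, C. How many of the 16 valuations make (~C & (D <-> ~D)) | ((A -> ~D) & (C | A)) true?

Initial set: {T ((~C & (D <-> ~D)) | ((A -> ~D) & (C | A)))}.
T ((~C & (D <-> ~D)) | ((A -> ~D) & (C | A))): β-rule — branch into T (~C & (D <-> ~D))  //  T ((A -> ~D) & (C | A)).
  branch 1 (add T (~C & (D <-> ~D))):
    T (~C & (D <-> ~D)): α-rule — add T ~C, T (D <-> ~D).
    T (D <-> ~D): β-rule — branch into T D, T ~D  //  F D, F ~D.
      branch 1.1 (add T D, T ~D):
        × closes — contains both D and ~D.
      branch 1.2 (add F D, F ~D):
        × closes — contains both D and ~D.
  branch 2 (add T ((A -> ~D) & (C | A))):
    T ((A -> ~D) & (C | A)): α-rule — add T (A -> ~D), T (C | A).
    T (A -> ~D): β-rule — branch into F A  //  T ~D.
      branch 2.1 (add F A):
        T (C | A): β-rule — branch into T C  //  T A.
          branch 2.1.1 (add T C):
            ○ open, literals {A=F, C=T}.
          branch 2.1.2 (add T A):
            × closes — contains both A and ~A.
      branch 2.2 (add T ~D):
        T (C | A): β-rule — branch into T C  //  T A.
          branch 2.2.1 (add T C):
            ○ open, literals {C=T, D=F}.
          branch 2.2.2 (add T A):
            ○ open, literals {A=T, D=F}.
3 branches closed, 3 open.
Each open branch fixes some atoms; the unmentioned ones are free. Counting distinct full assignments: branch {A=F, C=T} (D, B) contributes 4 new; branch {C=T, D=F} (A, B) contributes 2 new; branch {A=T, D=F} (B, C) contributes 2 new. Total: 8.

8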